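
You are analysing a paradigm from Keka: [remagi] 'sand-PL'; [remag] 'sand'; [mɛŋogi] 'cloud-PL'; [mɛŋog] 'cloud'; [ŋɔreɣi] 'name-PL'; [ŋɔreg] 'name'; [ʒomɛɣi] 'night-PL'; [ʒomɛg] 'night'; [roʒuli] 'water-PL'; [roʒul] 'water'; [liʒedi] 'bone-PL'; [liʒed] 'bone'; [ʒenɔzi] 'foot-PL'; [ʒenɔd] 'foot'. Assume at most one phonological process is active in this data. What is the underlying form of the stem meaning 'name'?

The stem for 'name' ends in [ɣ] in [ŋɔreɣi] but [g] in [ŋɔreg].
Compare 'cloud', with invariant [g] in [mɛŋogi] and [mɛŋog]: an analysis with underlying /g/ and a rule producing [ɣ] before the PL suffix would wrongly predict alternation here too.
Therefore /ɣ/ is basic and [g] is derived by word-final hardening (voiced fricatives become stops word-finally).
So 'name' = /ŋɔreɣ/.

/ŋɔreɣ/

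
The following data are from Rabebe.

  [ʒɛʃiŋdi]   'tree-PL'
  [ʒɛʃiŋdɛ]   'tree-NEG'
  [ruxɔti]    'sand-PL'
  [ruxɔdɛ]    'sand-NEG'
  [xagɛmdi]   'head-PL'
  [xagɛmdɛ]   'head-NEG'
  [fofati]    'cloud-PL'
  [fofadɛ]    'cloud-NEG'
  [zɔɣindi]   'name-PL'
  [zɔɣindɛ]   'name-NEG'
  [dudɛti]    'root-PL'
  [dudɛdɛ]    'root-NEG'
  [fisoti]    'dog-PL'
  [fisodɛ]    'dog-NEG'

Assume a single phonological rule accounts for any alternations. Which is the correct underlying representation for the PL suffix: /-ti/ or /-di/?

The PL suffix surfaces as [-di] and [-ti], depending on the final segment of the stem.
The NEG suffix, which begins with [d], is invariant after every stem; so [d] is not altered by any rule here.
So the underlying form is /-ti/, and voiceless stops become voiced after a nasal.

/-ti/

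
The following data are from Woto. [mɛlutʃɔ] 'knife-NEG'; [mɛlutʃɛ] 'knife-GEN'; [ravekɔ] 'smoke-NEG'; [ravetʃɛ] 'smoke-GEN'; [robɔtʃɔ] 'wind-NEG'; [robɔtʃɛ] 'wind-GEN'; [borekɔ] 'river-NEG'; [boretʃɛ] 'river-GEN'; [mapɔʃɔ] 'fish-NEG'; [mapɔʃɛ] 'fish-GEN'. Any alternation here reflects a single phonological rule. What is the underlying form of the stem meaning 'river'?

/borek/

The root 'river' surfaces as [borekɔ] and [boretʃɛ], with a stem-final [k] ~ [tʃ] alternation.
But 'wind' keeps [tʃ] in both environments ([robɔtʃɔ], [robɔtʃɛ]), so there is no rule changing /tʃ/ to [k] before the NEG suffix.
The underlying segment must be /k/; /k/ becomes palato-alveolar [tʃ] before a front vowel, yielding [tʃ] there.
So 'river' = /borek/.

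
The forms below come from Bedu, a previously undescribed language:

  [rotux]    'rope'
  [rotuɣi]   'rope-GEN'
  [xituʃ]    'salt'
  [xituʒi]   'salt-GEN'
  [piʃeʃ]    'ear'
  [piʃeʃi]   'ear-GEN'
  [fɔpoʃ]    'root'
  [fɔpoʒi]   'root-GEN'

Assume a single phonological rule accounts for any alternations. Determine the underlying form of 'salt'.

/xituʒ/

'salt' shows [ʃ] ~ [ʒ] at the end of the stem ([xituʃ] vs [xituʒi]).
The stem 'ear' ([piʃeʃ], [piʃeʃi]) shows [ʃ] unchanged in both environments, so [ʃ] cannot be basic with [ʒ] derived before the GEN suffix.
Therefore /ʒ/ is basic and [ʃ] is derived by word-final obstruent devoicing (voiced obstruents become voiceless word-finally).
The underlying form of 'salt' is therefore /xituʒ/.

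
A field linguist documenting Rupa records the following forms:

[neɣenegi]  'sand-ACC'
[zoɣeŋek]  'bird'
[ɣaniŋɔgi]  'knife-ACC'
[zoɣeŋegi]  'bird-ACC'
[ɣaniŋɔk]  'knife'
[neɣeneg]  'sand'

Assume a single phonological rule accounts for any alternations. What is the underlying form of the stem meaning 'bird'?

/zoɣeŋek/

In [zoɣeŋek] and [zoɣeŋegi] the final segment of 'bird' alternates: [k] ~ [g].
If /g/ were underlying and a rule turned it into [k] in isolation, 'sand' would also alternate; but it has [g] in both [neɣeneg] and [neɣenegi].
So /k/ is underlying, and a rule of intervocalic voicing — voiceless stops become voiced between vowels — gives [g].
The underlying form of 'bird' is therefore /zoɣeŋek/.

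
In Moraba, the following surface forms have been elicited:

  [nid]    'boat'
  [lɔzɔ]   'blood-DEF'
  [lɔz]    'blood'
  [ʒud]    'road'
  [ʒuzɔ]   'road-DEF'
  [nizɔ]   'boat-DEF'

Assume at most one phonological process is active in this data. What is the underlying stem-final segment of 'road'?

/d/

'road' shows [d] ~ [z] at the end of the stem ([ʒud] vs [ʒuzɔ]).
But 'blood' keeps [z] in both environments ([lɔz], [lɔzɔ]), so there is no rule changing /z/ to [d] in isolation.
Therefore /d/ is basic and [z] is derived by intervocalic spirantization (voiced stops become fricatives between vowels).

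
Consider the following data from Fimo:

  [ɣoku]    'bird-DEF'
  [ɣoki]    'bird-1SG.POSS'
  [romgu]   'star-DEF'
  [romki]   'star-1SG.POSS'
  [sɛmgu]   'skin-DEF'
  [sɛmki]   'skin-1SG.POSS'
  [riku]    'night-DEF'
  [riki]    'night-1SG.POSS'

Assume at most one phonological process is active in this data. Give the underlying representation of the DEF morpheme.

/-gu/

The DEF suffix surfaces as [-gu] and [-ku], depending on the final segment of the stem.
By contrast the 1SG.POSS suffix keeps its initial [k] throughout — that segment must be underlying.
So the underlying form is /-gu/, and voiced stops become voiceless after a vowel.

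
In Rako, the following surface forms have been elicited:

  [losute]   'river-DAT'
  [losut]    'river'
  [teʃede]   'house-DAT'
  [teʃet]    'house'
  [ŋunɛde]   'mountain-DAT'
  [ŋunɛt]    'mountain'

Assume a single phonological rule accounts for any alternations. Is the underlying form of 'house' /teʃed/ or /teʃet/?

The stem for 'house' ends in [d] in [teʃede] but [t] in [teʃet].
But 'river' keeps [t] in both environments ([losute], [losut]), so there is no rule changing /t/ to [d] before the DAT suffix.
The underlying segment must be /d/; voiced obstruents become voiceless word-finally, yielding [t] there.

/teʃed/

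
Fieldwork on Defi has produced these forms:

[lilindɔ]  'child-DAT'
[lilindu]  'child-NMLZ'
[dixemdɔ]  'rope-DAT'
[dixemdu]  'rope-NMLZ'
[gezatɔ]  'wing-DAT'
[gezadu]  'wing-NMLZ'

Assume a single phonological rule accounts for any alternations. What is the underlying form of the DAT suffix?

/-tɔ/

The DAT suffix surfaces as [-dɔ] and [-tɔ], depending on the final segment of the stem.
By contrast the NMLZ suffix keeps its initial [d] throughout — that segment must be underlying.
The DAT suffix is therefore /-tɔ/ underlyingly, with post-nasal voicing: voiceless stops become voiced after a nasal.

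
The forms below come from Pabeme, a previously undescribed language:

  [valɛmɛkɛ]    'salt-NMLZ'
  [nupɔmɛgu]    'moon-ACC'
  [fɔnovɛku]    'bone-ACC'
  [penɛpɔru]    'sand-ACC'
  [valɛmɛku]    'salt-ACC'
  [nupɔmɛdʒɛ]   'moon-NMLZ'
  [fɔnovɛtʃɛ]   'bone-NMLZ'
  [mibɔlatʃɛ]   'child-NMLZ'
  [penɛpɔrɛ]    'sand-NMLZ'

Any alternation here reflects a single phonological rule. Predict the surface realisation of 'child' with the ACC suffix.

[mibɔlaku]

In [fɔnovɛtʃɛ] and [fɔnovɛku] the final segment of 'bone' alternates: [tʃ] ~ [k].
If /k/ were underlying and a rule turned it into [tʃ] before the NMLZ suffix, 'salt' would also alternate; but it has [k] in both [valɛmɛkɛ] and [valɛmɛku].
The underlying segment must be /tʃ/; palato-alveolar /tʃ/ and /dʒ/ become [k] and [g] when no front vowel follows, yielding [k] there.
The one attested form of 'child', [mibɔlatʃɛ], shows underlying /mibɔlatʃ/. Applying the same rule when no front vowel follows gives [mibɔlaku].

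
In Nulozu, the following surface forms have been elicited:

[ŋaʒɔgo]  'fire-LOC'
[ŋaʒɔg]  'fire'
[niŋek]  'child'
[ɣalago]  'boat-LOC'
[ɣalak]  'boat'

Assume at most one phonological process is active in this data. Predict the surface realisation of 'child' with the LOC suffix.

In [ɣalago] and [ɣalak] the final segment of 'boat' alternates: [g] ~ [k].
Compare 'fire', with invariant [g] in [ŋaʒɔgo] and [ŋaʒɔg]: an analysis with underlying /g/ and a rule producing [k] in isolation would wrongly predict alternation here too.
The underlying segment must be /k/; voiceless stops become voiced between vowels, yielding [g] there.
The one attested form of 'child', [niŋek], shows underlying /niŋek/. Applying the same rule between vowels gives [niŋego].

[niŋego]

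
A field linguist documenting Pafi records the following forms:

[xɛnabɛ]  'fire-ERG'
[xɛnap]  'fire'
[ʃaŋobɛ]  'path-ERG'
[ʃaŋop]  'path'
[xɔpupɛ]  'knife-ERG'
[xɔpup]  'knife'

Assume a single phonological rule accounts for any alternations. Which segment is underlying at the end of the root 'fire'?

The root 'fire' surfaces as [xɛnabɛ] and [xɛnap], with a stem-final [b] ~ [p] alternation.
Compare 'knife', with invariant [p] in [xɔpupɛ] and [xɔpup]: an analysis with underlying /p/ and a rule producing [b] before the ERG suffix would wrongly predict alternation here too.
Therefore /b/ is basic and [p] is derived by word-final obstruent devoicing (voiced obstruents become voiceless word-finally).

/b/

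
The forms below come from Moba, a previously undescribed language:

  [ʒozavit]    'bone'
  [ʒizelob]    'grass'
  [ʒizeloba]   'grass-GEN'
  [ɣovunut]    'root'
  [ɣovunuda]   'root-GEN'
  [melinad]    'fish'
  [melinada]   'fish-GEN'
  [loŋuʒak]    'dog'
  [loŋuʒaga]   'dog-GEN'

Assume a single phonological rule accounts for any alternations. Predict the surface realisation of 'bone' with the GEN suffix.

In [ɣovunut] and [ɣovunuda] the final segment of 'root' alternates: [t] ~ [d].
But 'fish' keeps [d] in both environments ([melinad], [melinada]), so there is no rule changing /d/ to [t] in isolation.
Therefore /t/ is basic and [d] is derived by intervocalic voicing (voiceless stops become voiced between vowels).
From [ʒozavit] the stem 'bone' is /ʒozavit/; between vowels this yields [ʒozavida].

[ʒozavida]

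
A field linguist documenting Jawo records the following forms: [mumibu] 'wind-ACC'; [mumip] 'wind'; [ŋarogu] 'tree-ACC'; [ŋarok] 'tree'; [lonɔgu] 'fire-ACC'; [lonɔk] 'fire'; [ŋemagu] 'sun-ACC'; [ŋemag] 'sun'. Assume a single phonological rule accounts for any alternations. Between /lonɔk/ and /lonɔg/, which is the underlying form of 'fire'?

'fire' shows [g] ~ [k] at the end of the stem ([lonɔgu] vs [lonɔk]).
But 'sun' keeps [g] in both environments ([ŋemagu], [ŋemag]), so there is no rule changing /g/ to [k] in isolation.
The alternation reflects intervocalic voicing: voiceless stops become voiced between vowels. /k/ is underlying.

/lonɔk/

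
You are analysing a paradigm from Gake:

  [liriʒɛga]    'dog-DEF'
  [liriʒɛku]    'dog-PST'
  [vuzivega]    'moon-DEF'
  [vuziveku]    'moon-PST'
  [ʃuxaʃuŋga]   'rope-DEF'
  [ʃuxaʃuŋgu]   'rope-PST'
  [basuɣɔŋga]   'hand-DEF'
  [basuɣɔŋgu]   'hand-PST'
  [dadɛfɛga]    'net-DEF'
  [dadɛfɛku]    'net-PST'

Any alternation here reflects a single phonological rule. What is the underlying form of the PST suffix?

/-ku/

The PST suffix surfaces as [-gu] and [-ku], depending on the final segment of the stem.
By contrast the DEF suffix keeps its initial [g] throughout — that segment must be underlying.
So the underlying form is /-ku/, and voiceless stops become voiced after a nasal.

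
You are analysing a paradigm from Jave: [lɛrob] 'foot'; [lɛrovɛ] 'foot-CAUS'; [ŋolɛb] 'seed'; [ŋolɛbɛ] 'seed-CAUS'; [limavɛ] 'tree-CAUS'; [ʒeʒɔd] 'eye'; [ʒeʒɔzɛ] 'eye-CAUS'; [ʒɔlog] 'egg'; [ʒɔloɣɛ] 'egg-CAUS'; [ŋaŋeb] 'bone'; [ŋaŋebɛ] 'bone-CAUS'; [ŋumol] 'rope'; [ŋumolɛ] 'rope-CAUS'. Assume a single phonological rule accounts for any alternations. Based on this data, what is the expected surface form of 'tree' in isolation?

In [lɛrob] and [lɛrovɛ] the final segment of 'foot' alternates: [b] ~ [v].
The stem 'seed' ([ŋolɛb], [ŋolɛbɛ]) shows [b] unchanged in both environments, so [b] cannot be basic with [v] derived before the CAUS suffix.
So /v/ is underlying, and a rule of word-final hardening — voiced fricatives become stops word-finally — gives [b].
From [limavɛ] the stem 'tree' is /limav/; word-finally this yields [limab].

[limab]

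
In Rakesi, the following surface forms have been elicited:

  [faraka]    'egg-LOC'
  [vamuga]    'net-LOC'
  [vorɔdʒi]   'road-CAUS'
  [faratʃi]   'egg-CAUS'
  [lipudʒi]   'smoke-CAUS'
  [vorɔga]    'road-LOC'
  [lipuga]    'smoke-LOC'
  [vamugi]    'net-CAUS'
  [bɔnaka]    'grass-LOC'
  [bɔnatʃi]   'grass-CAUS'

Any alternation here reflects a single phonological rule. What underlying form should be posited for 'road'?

The stem for 'road' ends in [dʒ] in [vorɔdʒi] but [g] in [vorɔga].
Compare 'net', with invariant [g] in [vamugi] and [vamuga]: an analysis with underlying /g/ and a rule producing [dʒ] before the CAUS suffix would wrongly predict alternation here too.
So /dʒ/ is underlying, and a rule of depalatalization — palato-alveolar /tʃ/ and /dʒ/ become [k] and [g] when no front vowel follows — gives [g].
So 'road' = /vorɔdʒ/.

/vorɔdʒ/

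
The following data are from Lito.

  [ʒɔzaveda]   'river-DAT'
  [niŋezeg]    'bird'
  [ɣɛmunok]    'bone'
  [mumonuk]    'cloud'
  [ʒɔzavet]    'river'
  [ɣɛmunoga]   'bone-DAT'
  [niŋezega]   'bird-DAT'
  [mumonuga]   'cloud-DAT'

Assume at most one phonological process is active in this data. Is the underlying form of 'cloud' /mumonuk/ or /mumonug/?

The stem for 'cloud' ends in [k] in [mumonuk] but [g] in [mumonuga].
If /g/ were underlying and a rule turned it into [k] in isolation, 'bird' would also alternate; but it has [g] in both [niŋezeg] and [niŋezega].
The alternation reflects intervocalic voicing: voiceless stops become voiced between vowels. /k/ is underlying.

/mumonuk/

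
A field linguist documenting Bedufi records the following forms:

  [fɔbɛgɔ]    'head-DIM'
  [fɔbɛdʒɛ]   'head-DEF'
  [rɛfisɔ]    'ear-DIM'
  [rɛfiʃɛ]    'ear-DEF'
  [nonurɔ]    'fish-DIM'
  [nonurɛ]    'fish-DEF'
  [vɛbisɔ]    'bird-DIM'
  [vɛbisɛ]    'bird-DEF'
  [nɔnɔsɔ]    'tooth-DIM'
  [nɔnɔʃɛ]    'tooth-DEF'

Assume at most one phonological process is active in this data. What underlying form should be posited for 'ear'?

/rɛfiʃ/

The stem for 'ear' ends in [s] in [rɛfisɔ] but [ʃ] in [rɛfiʃɛ].
The stem 'bird' ([vɛbisɔ], [vɛbisɛ]) shows [s] unchanged in both environments, so [s] cannot be basic with [ʃ] derived before the DEF suffix.
So /ʃ/ is underlying, and a rule of depalatalization — palato-alveolar /dʒ/ and /ʃ/ become [g] and [s] when no front vowel follows — gives [s].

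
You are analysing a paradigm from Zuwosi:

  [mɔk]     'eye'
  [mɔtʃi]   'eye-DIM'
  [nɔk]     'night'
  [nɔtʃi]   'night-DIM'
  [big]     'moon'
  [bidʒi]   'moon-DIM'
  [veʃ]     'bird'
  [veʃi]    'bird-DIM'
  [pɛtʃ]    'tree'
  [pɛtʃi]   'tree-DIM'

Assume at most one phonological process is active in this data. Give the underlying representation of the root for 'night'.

'night' shows [k] ~ [tʃ] at the end of the stem ([nɔk] vs [nɔtʃi]).
If /tʃ/ were underlying and a rule turned it into [k] in isolation, 'tree' would also alternate; but it has [tʃ] in both [pɛtʃ] and [pɛtʃi].
The alternation reflects palatalization before a front vowel: /k/ and /g/ become palato-alveolar [tʃ] and [dʒ] before a front vowel. /k/ is underlying.
The underlying form of 'night' is therefore /nɔk/.

/nɔk/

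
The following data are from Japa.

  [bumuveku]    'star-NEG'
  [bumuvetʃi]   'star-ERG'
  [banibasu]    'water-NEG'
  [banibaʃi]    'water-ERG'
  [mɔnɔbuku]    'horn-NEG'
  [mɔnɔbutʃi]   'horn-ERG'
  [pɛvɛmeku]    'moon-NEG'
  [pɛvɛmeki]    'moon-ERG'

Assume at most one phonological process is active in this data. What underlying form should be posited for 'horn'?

In [mɔnɔbuku] and [mɔnɔbutʃi] the final segment of 'horn' alternates: [k] ~ [tʃ].
The stem 'moon' ([pɛvɛmeku], [pɛvɛmeki]) shows [k] unchanged in both environments, so [k] cannot be basic with [tʃ] derived before the ERG suffix.
Therefore /tʃ/ is basic and [k] is derived by depalatalization (palato-alveolar /tʃ/ and /ʃ/ become [k] and [s] when no front vowel follows).
The underlying form of 'horn' is therefore /mɔnɔbutʃ/.

/mɔnɔbutʃ/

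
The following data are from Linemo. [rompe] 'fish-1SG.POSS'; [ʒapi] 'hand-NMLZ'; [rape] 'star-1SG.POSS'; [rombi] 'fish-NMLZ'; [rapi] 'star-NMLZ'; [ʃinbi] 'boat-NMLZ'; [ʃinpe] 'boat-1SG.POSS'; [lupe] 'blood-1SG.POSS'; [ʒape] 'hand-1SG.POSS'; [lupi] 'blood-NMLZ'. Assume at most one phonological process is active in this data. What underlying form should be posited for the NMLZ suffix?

/-bi/

The NMLZ suffix surfaces as [-bi] and [-pi], depending on the final segment of the stem.
By contrast the 1SG.POSS suffix keeps its initial [p] throughout — that segment must be underlying.
So the underlying form is /-bi/, and voiced stops become voiceless after a vowel.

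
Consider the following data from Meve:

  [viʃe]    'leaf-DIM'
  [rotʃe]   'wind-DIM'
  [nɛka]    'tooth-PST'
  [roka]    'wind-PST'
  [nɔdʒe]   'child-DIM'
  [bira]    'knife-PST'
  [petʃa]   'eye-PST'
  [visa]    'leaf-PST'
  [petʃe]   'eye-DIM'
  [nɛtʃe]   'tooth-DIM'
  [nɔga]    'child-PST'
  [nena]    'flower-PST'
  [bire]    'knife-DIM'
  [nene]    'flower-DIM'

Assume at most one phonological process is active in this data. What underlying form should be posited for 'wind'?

The root 'wind' surfaces as [roka] and [rotʃe], with a stem-final [k] ~ [tʃ] alternation.
If /tʃ/ were underlying and a rule turned it into [k] before the PST suffix, 'eye' would also alternate; but it has [tʃ] in both [petʃa] and [petʃe].
The underlying segment must be /k/; /k/, /g/ and /s/ become palato-alveolar [tʃ], [dʒ] and [ʃ] before a front vowel, yielding [tʃ] there.

/rok/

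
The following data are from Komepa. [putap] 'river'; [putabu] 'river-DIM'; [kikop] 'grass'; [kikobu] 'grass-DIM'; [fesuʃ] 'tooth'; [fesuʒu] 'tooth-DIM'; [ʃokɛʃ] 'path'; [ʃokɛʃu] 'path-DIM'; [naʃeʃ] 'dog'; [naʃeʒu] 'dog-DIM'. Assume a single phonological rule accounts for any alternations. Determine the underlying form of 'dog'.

The root 'dog' surfaces as [naʃeʃ] and [naʃeʒu], with a stem-final [ʃ] ~ [ʒ] alternation.
If /ʃ/ were underlying and a rule turned it into [ʒ] before the DIM suffix, 'path' would also alternate; but it has [ʃ] in both [ʃokɛʃ] and [ʃokɛʃu].
Therefore /ʒ/ is basic and [ʃ] is derived by word-final obstruent devoicing (voiced obstruents become voiceless word-finally).
So 'dog' = /naʃeʒ/.

/naʃeʒ/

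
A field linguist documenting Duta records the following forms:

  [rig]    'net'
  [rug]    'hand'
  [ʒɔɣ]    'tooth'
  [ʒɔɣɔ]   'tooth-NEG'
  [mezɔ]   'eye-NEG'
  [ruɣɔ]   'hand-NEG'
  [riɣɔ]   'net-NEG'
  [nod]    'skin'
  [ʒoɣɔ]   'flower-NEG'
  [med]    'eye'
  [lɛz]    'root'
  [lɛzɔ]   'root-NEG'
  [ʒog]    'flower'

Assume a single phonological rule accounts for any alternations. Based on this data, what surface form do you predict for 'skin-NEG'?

In [med] and [mezɔ] the final segment of 'eye' alternates: [d] ~ [z].
But 'root' keeps [z] in both environments ([lɛz], [lɛzɔ]), so there is no rule changing /z/ to [d] in isolation.
The alternation reflects intervocalic spirantization: voiced stops become fricatives between vowels. /d/ is underlying.
The one attested form of 'skin', [nod], shows underlying /nod/. Applying the same rule between vowels gives [nozɔ].

[nozɔ]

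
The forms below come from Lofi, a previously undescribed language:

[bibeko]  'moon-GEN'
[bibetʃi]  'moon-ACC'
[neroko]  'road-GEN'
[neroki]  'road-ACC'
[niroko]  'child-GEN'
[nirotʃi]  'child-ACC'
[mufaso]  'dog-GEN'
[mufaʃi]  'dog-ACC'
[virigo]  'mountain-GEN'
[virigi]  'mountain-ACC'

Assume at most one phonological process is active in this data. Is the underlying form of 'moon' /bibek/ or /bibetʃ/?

'moon' shows [k] ~ [tʃ] at the end of the stem ([bibeko] vs [bibetʃi]).
Compare 'road', with invariant [k] in [neroko] and [neroki]: an analysis with underlying /k/ and a rule producing [tʃ] before the ACC suffix would wrongly predict alternation here too.
The alternation reflects depalatalization: palato-alveolar /tʃ/ and /ʃ/ become [k] and [s] when no front vowel follows. /tʃ/ is underlying.

/bibetʃ/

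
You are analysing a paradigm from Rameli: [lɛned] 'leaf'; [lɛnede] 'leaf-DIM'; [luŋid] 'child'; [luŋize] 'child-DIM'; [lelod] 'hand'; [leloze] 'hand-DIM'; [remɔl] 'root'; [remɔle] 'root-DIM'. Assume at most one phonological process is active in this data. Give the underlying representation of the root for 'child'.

'child' shows [d] ~ [z] at the end of the stem ([luŋid] vs [luŋize]).
But 'leaf' keeps [d] in both environments ([lɛned], [lɛnede]), so there is no rule changing /d/ to [z] before the DIM suffix.
The underlying segment must be /z/; voiced fricatives become stops word-finally, yielding [d] there.

/luŋiz/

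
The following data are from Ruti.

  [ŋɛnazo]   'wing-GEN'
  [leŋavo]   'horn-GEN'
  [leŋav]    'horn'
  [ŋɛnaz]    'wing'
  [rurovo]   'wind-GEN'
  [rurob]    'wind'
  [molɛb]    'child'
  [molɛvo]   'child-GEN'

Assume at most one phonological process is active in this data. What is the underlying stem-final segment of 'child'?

/b/

'child' shows [b] ~ [v] at the end of the stem ([molɛb] vs [molɛvo]).
Compare 'horn', with invariant [v] in [leŋav] and [leŋavo]: an analysis with underlying /v/ and a rule producing [b] in isolation would wrongly predict alternation here too.
The underlying segment must be /b/; voiced stops become fricatives between vowels, yielding [v] there.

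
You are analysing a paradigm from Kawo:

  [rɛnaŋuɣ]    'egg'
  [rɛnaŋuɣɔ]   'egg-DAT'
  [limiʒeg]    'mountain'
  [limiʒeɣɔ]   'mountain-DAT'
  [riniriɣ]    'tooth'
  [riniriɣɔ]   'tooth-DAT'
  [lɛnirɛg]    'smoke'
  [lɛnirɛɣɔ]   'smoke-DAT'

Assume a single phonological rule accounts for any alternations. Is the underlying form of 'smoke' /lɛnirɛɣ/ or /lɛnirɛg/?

/lɛnirɛg/

'smoke' shows [g] ~ [ɣ] at the end of the stem ([lɛnirɛg] vs [lɛnirɛɣɔ]).
The stem 'egg' ([rɛnaŋuɣ], [rɛnaŋuɣɔ]) shows [ɣ] unchanged in both environments, so [ɣ] cannot be basic with [g] derived in isolation.
The alternation reflects intervocalic spirantization: voiced stops become fricatives between vowels. /g/ is underlying.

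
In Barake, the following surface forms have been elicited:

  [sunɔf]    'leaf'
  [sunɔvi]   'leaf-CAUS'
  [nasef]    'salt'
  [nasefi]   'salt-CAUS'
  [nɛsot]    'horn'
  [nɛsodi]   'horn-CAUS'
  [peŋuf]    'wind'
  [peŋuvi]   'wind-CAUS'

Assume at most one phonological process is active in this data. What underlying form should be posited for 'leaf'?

/sunɔv/

The root 'leaf' surfaces as [sunɔf] and [sunɔvi], with a stem-final [f] ~ [v] alternation.
If /f/ were underlying and a rule turned it into [v] before the CAUS suffix, 'salt' would also alternate; but it has [f] in both [nasef] and [nasefi].
So /v/ is underlying, and a rule of word-final obstruent devoicing — voiced obstruents become voiceless word-finally — gives [f].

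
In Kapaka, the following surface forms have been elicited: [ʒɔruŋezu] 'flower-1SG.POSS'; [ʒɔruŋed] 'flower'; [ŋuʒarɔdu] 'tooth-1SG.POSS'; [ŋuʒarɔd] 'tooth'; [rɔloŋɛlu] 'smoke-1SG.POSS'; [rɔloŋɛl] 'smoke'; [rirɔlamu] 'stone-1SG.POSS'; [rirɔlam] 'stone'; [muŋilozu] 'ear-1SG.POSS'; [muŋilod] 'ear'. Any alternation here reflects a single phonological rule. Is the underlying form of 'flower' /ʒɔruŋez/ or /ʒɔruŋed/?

/ʒɔruŋez/

In [ʒɔruŋezu] and [ʒɔruŋed] the final segment of 'flower' alternates: [z] ~ [d].
The stem 'tooth' ([ŋuʒarɔdu], [ŋuʒarɔd]) shows [d] unchanged in both environments, so [d] cannot be basic with [z] derived before the 1SG.POSS suffix.
The alternation reflects word-final hardening: voiced fricatives become stops word-finally. /z/ is underlying.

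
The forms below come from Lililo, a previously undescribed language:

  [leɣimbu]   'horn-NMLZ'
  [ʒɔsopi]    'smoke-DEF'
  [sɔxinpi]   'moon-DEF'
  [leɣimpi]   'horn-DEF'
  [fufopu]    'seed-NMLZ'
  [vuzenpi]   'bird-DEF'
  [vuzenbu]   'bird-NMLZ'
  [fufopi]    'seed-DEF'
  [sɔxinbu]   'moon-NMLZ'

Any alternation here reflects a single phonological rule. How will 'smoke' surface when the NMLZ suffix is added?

The NMLZ suffix surfaces as [-bu] and [-pu], depending on the final segment of the stem.
The DEF suffix, which begins with [p], is invariant after every stem; so [p] is not altered by any rule here.
So the underlying form is /-bu/, and voiced stops become voiceless after a vowel.
After 'smoke', which ends in a vowel, the suffix surfaces as [-pu], giving [ʒɔsopu].

[ʒɔsopu]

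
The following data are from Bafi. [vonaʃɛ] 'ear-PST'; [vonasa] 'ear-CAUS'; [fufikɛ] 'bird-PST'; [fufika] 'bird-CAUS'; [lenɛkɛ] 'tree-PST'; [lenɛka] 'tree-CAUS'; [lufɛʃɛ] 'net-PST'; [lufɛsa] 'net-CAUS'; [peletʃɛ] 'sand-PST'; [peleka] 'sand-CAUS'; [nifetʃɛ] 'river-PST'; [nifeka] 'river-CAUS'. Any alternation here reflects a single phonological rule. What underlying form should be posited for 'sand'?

/peletʃ/

'sand' shows [tʃ] ~ [k] at the end of the stem ([peletʃɛ] vs [peleka]).
The stem 'tree' ([lenɛkɛ], [lenɛka]) shows [k] unchanged in both environments, so [k] cannot be basic with [tʃ] derived before the PST suffix.
The alternation reflects depalatalization: palato-alveolar /tʃ/ and /ʃ/ become [k] and [s] when no front vowel follows. /tʃ/ is underlying.
Hence 'sand' is /peletʃ/ underlyingly.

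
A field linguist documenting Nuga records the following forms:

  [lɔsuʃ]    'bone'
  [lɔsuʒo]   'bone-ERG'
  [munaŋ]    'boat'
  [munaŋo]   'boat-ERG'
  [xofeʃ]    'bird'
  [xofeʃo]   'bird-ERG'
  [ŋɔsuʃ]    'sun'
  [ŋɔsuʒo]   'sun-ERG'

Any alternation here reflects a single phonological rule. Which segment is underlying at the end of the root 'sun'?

/ʒ/

The stem for 'sun' ends in [ʃ] in [ŋɔsuʃ] but [ʒ] in [ŋɔsuʒo].
If /ʃ/ were underlying and a rule turned it into [ʒ] before the ERG suffix, 'bird' would also alternate; but it has [ʃ] in both [xofeʃ] and [xofeʃo].
Therefore /ʒ/ is basic and [ʃ] is derived by word-final obstruent devoicing (voiced obstruents become voiceless word-finally).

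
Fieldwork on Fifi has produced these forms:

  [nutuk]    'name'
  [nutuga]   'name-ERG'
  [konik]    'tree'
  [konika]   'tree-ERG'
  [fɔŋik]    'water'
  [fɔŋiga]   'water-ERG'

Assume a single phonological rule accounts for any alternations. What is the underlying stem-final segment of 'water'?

/g/

The stem for 'water' ends in [k] in [fɔŋik] but [g] in [fɔŋiga].
But 'tree' keeps [k] in both environments ([konik], [konika]), so there is no rule changing /k/ to [g] before the ERG suffix.
Therefore /g/ is basic and [k] is derived by word-final obstruent devoicing (voiced obstruents become voiceless word-finally).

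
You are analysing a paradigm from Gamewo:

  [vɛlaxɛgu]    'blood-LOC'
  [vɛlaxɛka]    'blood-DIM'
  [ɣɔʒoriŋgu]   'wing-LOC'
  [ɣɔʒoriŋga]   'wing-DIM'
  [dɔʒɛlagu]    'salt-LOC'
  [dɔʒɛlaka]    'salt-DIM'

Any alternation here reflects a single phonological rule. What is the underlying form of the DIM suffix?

The DIM morpheme has two allomorphs, [-ga] and [-ka].
By contrast the LOC suffix keeps its initial [g] throughout — that segment must be underlying.
The DIM suffix is therefore /-ka/ underlyingly, with post-nasal voicing: voiceless stops become voiced after a nasal.

/-ka/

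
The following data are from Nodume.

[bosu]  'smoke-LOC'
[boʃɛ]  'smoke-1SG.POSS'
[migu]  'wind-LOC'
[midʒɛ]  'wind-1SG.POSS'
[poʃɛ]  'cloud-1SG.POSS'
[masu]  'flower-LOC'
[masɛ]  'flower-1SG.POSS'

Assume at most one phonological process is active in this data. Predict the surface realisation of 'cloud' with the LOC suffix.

'smoke' shows [s] ~ [ʃ] at the end of the stem ([bosu] vs [boʃɛ]).
But 'flower' keeps [s] in both environments ([masu], [masɛ]), so there is no rule changing /s/ to [ʃ] before the 1SG.POSS suffix.
The underlying segment must be /ʃ/; palato-alveolar /dʒ/ and /ʃ/ become [g] and [s] when no front vowel follows, yielding [s] there.
From [poʃɛ] the stem 'cloud' is /poʃ/; when no front vowel follows this yields [posu].

[posu]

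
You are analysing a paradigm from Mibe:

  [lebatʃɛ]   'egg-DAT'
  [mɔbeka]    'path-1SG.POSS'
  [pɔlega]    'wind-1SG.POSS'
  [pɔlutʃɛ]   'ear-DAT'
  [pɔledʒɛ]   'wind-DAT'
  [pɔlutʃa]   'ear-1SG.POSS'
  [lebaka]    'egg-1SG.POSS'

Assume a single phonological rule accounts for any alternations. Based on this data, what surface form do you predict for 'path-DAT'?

[mɔbetʃɛ]

The root 'egg' surfaces as [lebatʃɛ] and [lebaka], with a stem-final [tʃ] ~ [k] alternation.
But 'ear' keeps [tʃ] in both environments ([pɔlutʃɛ], [pɔlutʃa]), so there is no rule changing /tʃ/ to [k] before the 1SG.POSS suffix.
The alternation reflects palatalization before a front vowel: /k/ and /g/ become palato-alveolar [tʃ] and [dʒ] before a front vowel. /k/ is underlying.
From [mɔbeka] the stem 'path' is /mɔbek/; before a front vowel this yields [mɔbetʃɛ].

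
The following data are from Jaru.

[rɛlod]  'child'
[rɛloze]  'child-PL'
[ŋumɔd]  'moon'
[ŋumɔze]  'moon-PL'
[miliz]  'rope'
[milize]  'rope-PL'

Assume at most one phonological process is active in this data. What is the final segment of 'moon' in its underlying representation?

The stem for 'moon' ends in [d] in [ŋumɔd] but [z] in [ŋumɔze].
The stem 'rope' ([miliz], [milize]) shows [z] unchanged in both environments, so [z] cannot be basic with [d] derived in isolation.
Therefore /d/ is basic and [z] is derived by intervocalic spirantization (voiced stops become fricatives between vowels).

/d/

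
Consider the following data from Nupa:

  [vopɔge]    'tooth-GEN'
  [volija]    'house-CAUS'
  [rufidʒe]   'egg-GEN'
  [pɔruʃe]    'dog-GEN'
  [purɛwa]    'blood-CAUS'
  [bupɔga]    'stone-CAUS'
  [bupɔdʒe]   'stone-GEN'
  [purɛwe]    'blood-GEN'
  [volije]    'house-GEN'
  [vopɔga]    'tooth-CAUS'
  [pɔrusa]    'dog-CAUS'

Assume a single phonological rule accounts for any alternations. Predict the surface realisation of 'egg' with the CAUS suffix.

[rufiga]

In [bupɔdʒe] and [bupɔga] the final segment of 'stone' alternates: [dʒ] ~ [g].
If /g/ were underlying and a rule turned it into [dʒ] before the GEN suffix, 'tooth' would also alternate; but it has [g] in both [vopɔge] and [vopɔga].
The underlying segment must be /dʒ/; palato-alveolar /dʒ/ and /ʃ/ become [g] and [s] when no front vowel follows, yielding [g] there.
From [rufidʒe] the stem 'egg' is /rufidʒ/; when no front vowel follows this yields [rufiga].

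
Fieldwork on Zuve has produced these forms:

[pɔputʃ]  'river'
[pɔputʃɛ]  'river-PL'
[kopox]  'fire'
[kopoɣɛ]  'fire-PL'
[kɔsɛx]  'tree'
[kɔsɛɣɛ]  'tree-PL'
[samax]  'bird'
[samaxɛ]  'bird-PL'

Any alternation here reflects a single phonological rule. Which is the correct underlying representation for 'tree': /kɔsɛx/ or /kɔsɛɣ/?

/kɔsɛɣ/

'tree' shows [x] ~ [ɣ] at the end of the stem ([kɔsɛx] vs [kɔsɛɣɛ]).
But 'bird' keeps [x] in both environments ([samax], [samaxɛ]), so there is no rule changing /x/ to [ɣ] before the PL suffix.
Therefore /ɣ/ is basic and [x] is derived by word-final obstruent devoicing (voiced obstruents become voiceless word-finally).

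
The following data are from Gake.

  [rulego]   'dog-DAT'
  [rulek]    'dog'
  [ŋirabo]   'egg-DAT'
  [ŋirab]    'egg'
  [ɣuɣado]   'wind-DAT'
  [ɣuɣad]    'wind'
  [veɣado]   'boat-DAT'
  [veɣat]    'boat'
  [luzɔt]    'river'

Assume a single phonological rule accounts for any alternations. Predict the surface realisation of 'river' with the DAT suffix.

[luzɔdo]

The stem for 'boat' ends in [d] in [veɣado] but [t] in [veɣat].
If /d/ were underlying and a rule turned it into [t] in isolation, 'wind' would also alternate; but it has [d] in both [ɣuɣado] and [ɣuɣad].
The alternation reflects intervocalic voicing: voiceless stops become voiced between vowels. /t/ is underlying.
The one attested form of 'river', [luzɔt], shows underlying /luzɔt/. Applying the same rule between vowels gives [luzɔdo].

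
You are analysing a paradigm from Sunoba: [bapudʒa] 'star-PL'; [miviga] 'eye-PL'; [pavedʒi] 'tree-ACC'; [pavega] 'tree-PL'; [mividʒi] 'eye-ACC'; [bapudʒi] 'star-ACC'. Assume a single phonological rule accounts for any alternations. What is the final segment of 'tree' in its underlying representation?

'tree' shows [dʒ] ~ [g] at the end of the stem ([pavedʒi] vs [pavega]).
But 'star' keeps [dʒ] in both environments ([bapudʒi], [bapudʒa]), so there is no rule changing /dʒ/ to [g] before the PL suffix.
Therefore /g/ is basic and [dʒ] is derived by palatalization before a front vowel (/g/ becomes palato-alveolar [dʒ] before a front vowel).

/g/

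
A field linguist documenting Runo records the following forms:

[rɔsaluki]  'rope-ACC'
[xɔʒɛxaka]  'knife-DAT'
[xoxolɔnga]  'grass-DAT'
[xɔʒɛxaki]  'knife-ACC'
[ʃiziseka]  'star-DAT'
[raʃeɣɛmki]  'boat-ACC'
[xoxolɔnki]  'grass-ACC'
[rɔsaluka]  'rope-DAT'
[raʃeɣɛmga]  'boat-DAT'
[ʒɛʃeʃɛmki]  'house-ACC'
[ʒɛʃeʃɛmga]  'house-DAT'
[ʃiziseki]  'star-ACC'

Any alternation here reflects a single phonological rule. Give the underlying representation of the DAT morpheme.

/-ga/

The DAT morpheme has two allomorphs, [-ga] and [-ka].
The ACC suffix, which begins with [k], is invariant after every stem; so [k] is not altered by any rule here.
The DAT suffix is therefore /-ga/ underlyingly, with post-vocalic devoicing: voiced stops become voiceless after a vowel.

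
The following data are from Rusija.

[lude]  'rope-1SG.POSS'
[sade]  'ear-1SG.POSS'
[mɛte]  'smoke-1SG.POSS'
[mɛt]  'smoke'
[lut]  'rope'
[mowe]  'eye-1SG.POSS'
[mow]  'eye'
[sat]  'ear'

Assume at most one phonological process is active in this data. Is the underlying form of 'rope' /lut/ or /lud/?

/lud/

The root 'rope' surfaces as [lude] and [lut], with a stem-final [d] ~ [t] alternation.
But 'smoke' keeps [t] in both environments ([mɛte], [mɛt]), so there is no rule changing /t/ to [d] before the 1SG.POSS suffix.
Therefore /d/ is basic and [t] is derived by word-final obstruent devoicing (voiced obstruents become voiceless word-finally).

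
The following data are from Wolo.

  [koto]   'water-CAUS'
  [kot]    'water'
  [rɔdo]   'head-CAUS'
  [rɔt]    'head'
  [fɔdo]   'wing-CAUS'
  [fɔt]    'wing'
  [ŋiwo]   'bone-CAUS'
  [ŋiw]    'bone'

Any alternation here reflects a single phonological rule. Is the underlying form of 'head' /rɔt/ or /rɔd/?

'head' shows [d] ~ [t] at the end of the stem ([rɔdo] vs [rɔt]).
The stem 'water' ([koto], [kot]) shows [t] unchanged in both environments, so [t] cannot be basic with [d] derived before the CAUS suffix.
So /d/ is underlying, and a rule of word-final obstruent devoicing — voiced obstruents become voiceless word-finally — gives [t].

/rɔd/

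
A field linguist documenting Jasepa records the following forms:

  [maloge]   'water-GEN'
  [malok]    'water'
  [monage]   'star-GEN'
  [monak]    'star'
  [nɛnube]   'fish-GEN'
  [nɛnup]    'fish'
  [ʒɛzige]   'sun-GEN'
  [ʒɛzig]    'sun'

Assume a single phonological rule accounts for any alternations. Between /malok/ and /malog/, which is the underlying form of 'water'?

/malok/

In [maloge] and [malok] the final segment of 'water' alternates: [g] ~ [k].
The stem 'sun' ([ʒɛzige], [ʒɛzig]) shows [g] unchanged in both environments, so [g] cannot be basic with [k] derived in isolation.
Therefore /k/ is basic and [g] is derived by intervocalic voicing (voiceless stops become voiced between vowels).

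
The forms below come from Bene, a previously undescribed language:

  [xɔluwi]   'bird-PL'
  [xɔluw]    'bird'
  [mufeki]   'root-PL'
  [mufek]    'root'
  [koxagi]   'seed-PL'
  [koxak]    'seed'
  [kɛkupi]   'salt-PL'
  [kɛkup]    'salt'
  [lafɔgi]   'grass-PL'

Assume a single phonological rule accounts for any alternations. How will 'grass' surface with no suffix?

In [koxagi] and [koxak] the final segment of 'seed' alternates: [g] ~ [k].
If /k/ were underlying and a rule turned it into [g] before the PL suffix, 'root' would also alternate; but it has [k] in both [mufeki] and [mufek].
The alternation reflects word-final obstruent devoicing: voiced obstruents become voiceless word-finally. /g/ is underlying.
From [lafɔgi] the stem 'grass' is /lafɔg/; word-finally this yields [lafɔk].

[lafɔk]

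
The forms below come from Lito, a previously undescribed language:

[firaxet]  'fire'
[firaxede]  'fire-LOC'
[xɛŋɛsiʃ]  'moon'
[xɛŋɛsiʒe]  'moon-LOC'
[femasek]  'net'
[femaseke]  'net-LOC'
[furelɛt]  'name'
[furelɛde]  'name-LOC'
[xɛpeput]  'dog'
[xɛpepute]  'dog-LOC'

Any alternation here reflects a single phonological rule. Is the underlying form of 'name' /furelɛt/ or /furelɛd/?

/furelɛd/

The root 'name' surfaces as [furelɛt] and [furelɛde], with a stem-final [t] ~ [d] alternation.
Compare 'dog', with invariant [t] in [xɛpeput] and [xɛpepute]: an analysis with underlying /t/ and a rule producing [d] before the LOC suffix would wrongly predict alternation here too.
So /d/ is underlying, and a rule of word-final obstruent devoicing — voiced obstruents become voiceless word-finally — gives [t].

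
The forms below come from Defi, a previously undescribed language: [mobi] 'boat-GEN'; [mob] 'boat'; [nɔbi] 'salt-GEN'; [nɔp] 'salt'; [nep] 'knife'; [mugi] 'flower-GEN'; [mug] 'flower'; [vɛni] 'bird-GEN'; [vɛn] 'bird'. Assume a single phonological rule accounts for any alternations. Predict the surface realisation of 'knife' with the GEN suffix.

The stem for 'salt' ends in [b] in [nɔbi] but [p] in [nɔp].
The stem 'boat' ([mobi], [mob]) shows [b] unchanged in both environments, so [b] cannot be basic with [p] derived in isolation.
The alternation reflects intervocalic voicing: voiceless stops become voiced between vowels. /p/ is underlying.
The one attested form of 'knife', [nep], shows underlying /nep/. Applying the same rule between vowels gives [nebi].

[nebi]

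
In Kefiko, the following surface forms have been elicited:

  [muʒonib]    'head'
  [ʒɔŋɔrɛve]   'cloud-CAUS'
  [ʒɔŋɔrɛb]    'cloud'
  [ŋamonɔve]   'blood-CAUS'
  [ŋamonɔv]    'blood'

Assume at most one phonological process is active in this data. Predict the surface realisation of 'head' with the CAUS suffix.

'cloud' shows [v] ~ [b] at the end of the stem ([ʒɔŋɔrɛve] vs [ʒɔŋɔrɛb]).
Compare 'blood', with invariant [v] in [ŋamonɔve] and [ŋamonɔv]: an analysis with underlying /v/ and a rule producing [b] in isolation would wrongly predict alternation here too.
The underlying segment must be /b/; voiced stops become fricatives between vowels, yielding [v] there.
From [muʒonib] the stem 'head' is /muʒonib/; between vowels this yields [muʒonive].

[muʒonive]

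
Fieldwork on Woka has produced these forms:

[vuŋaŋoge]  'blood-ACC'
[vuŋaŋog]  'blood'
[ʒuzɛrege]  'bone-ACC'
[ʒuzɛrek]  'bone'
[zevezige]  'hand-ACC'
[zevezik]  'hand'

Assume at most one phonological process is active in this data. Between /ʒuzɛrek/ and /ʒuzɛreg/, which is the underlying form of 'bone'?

/ʒuzɛrek/

In [ʒuzɛrege] and [ʒuzɛrek] the final segment of 'bone' alternates: [g] ~ [k].
The stem 'blood' ([vuŋaŋoge], [vuŋaŋog]) shows [g] unchanged in both environments, so [g] cannot be basic with [k] derived in isolation.
The alternation reflects intervocalic voicing: voiceless stops become voiced between vowels. /k/ is underlying.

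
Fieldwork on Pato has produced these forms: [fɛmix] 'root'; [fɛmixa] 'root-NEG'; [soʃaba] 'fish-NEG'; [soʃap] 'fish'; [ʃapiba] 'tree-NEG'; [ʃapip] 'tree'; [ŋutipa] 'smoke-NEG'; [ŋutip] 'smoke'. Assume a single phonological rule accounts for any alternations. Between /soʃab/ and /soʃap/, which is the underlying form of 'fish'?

The root 'fish' surfaces as [soʃap] and [soʃaba], with a stem-final [p] ~ [b] alternation.
Compare 'smoke', with invariant [p] in [ŋutip] and [ŋutipa]: an analysis with underlying /p/ and a rule producing [b] before the NEG suffix would wrongly predict alternation here too.
The underlying segment must be /b/; voiced obstruents become voiceless word-finally, yielding [p] there.

/soʃab/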